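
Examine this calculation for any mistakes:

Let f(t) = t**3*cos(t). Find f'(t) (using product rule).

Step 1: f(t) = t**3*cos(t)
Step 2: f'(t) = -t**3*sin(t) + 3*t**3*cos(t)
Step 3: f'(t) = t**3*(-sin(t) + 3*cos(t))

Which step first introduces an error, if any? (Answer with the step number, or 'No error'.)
Step 2

Step 2 is incorrect due to a wrong exponent.
The step shows: -t**3*sin(t) + 3*t**3*cos(t)
The correct value should be: -t**3*sin(t) + 3*t**2*cos(t)

Explanation: The exponent 2 on t was incorrectly written as 3: the term 3*t**2*cos(t) was incorrectly written as 3*t**3*cos(t)
The later steps are derived from this incorrect expression, so the error originates in Step 2.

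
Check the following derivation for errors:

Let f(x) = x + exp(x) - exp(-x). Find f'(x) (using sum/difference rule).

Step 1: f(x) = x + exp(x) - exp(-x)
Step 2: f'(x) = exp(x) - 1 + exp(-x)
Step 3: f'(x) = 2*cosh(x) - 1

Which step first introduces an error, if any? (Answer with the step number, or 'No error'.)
Step 2

Step 2 is incorrect due to a sign flip.
The step shows: exp(x) - 1 + exp(-x)
The correct value should be: exp(x) + 1 + exp(-x)

Explanation: The sign of one term was flipped: the term 1 was incorrectly written as -1
The later steps are derived from this incorrect expression, so the error originates in Step 2.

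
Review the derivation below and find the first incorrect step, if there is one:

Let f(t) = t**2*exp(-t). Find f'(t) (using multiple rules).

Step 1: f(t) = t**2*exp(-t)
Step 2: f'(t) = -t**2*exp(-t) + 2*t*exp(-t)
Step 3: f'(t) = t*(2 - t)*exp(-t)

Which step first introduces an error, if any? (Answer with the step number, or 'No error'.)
No error

All steps in this derivation are correct.
The final answer f'(t) = t*(2 - t)*exp(-t) is valid.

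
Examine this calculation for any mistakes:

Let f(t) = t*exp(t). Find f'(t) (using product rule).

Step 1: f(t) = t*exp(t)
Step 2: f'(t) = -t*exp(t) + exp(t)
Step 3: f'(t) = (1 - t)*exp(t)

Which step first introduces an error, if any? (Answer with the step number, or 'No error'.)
Step 2

Step 2 is incorrect due to a sign flip.
The step shows: -t*exp(t) + exp(t)
The correct value should be: t*exp(t) + exp(t)

Explanation: The sign of one term was flipped: the term t*exp(t) was incorrectly written as -t*exp(t)
The later steps are derived from this incorrect expression, so the error originates in Step 2.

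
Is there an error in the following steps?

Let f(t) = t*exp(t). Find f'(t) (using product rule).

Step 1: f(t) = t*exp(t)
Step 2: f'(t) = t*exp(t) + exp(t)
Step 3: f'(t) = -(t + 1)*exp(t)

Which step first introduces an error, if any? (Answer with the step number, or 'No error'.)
Step 3

Step 3 is incorrect due to a sign flip.
The step shows: -(t + 1)*exp(t)
The correct value should be: (t + 1)*exp(t)

Explanation: The sign of the whole expression was flipped: the term (t + 1)*exp(t) was incorrectly written as -(t + 1)*exp(t)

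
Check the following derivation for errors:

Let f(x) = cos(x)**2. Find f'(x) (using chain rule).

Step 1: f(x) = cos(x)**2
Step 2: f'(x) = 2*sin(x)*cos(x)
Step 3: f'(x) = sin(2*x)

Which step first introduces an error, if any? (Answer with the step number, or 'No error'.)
Step 2

Step 2 is incorrect due to a sign flip.
The step shows: 2*sin(x)*cos(x)
The correct value should be: -2*sin(x)*cos(x)

Explanation: The sign of the whole expression was flipped: the term -2*sin(x)*cos(x) was incorrectly written as 2*sin(x)*cos(x)
The later steps are derived from this incorrect expression, so the error originates in Step 2.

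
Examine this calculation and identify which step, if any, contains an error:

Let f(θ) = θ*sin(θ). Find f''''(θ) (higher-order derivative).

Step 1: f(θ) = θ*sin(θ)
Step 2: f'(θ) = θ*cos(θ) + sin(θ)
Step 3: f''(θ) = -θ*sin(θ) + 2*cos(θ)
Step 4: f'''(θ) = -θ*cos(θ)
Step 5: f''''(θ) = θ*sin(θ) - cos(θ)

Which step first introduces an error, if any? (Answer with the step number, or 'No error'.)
Step 4

Step 4 is incorrect due to a dropped term.
The step shows: -θ*cos(θ)
The correct value should be: -θ*cos(θ) - 3*sin(θ)

Explanation: A term was dropped: the term -3*sin(θ) was incorrectly omitted
The later steps are derived from this incorrect expression, so the error originates in Step 4.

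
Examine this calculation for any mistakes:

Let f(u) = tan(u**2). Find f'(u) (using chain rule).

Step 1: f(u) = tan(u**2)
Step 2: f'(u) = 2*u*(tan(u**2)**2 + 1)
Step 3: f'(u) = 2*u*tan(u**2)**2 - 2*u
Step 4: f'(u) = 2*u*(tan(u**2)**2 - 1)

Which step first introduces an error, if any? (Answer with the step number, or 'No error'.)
Step 3

Step 3 is incorrect due to a sign flip.
The step shows: 2*u*tan(u**2)**2 - 2*u
The correct value should be: 2*u*tan(u**2)**2 + 2*u

Explanation: The sign of one term was flipped: the term 2*u was incorrectly written as -2*u
The later steps are derived from this incorrect expression, so the error originates in Step 3.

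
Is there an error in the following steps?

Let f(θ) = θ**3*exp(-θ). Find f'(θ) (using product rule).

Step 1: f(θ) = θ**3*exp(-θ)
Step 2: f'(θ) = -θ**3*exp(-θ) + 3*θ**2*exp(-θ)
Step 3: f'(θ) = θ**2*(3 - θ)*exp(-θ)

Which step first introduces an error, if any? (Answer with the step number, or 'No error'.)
No error

All steps in this derivation are correct.
The final answer f'(θ) = θ**2*(3 - θ)*exp(-θ) is valid.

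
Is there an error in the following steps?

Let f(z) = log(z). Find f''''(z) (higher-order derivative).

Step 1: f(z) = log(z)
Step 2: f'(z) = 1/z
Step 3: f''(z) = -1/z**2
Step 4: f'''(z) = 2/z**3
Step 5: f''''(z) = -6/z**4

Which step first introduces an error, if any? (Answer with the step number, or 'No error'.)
No error

All steps in this derivation are correct.
The final answer f''''(z) = -6/z**4 is valid.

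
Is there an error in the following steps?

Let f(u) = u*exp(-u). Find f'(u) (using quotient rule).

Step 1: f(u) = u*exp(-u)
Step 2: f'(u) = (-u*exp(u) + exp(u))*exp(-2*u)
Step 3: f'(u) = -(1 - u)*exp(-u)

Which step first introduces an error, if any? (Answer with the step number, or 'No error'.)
Step 3

Step 3 is incorrect due to a sign flip.
The step shows: -(1 - u)*exp(-u)
The correct value should be: (1 - u)*exp(-u)

Explanation: The sign of the whole expression was flipped: the term (1 - u)*exp(-u) was incorrectly written as -(1 - u)*exp(-u)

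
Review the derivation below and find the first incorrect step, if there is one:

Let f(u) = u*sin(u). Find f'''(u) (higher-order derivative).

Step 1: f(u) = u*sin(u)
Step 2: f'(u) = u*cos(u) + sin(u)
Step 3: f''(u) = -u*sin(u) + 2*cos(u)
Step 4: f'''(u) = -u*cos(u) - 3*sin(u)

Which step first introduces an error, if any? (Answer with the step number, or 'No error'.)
No error

All steps in this derivation are correct.
The final answer f'''(u) = -u*cos(u) - 3*sin(u) is valid.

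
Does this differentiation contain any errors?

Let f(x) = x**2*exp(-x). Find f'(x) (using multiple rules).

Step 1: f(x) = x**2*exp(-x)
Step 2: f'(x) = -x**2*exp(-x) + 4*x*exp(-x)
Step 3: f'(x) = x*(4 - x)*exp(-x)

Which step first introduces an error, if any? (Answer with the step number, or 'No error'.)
Step 2

Step 2 is incorrect due to a wrong coefficient.
The step shows: -x**2*exp(-x) + 4*x*exp(-x)
The correct value should be: -x**2*exp(-x) + 2*x*exp(-x)

Explanation: The coefficient 2 was incorrectly written as 4: the term 2*x*exp(-x) was incorrectly written as 4*x*exp(-x)
The later steps are derived from this incorrect expression, so the error originates in Step 2.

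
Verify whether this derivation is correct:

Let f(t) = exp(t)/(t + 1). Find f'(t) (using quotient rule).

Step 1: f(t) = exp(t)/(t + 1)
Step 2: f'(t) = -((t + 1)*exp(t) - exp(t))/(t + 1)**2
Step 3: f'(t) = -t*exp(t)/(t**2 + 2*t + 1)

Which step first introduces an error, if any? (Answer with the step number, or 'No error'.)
Step 2

Step 2 is incorrect due to a sign flip.
The step shows: -((t + 1)*exp(t) - exp(t))/(t + 1)**2
The correct value should be: ((t + 1)*exp(t) - exp(t))/(t + 1)**2

Explanation: The sign of the whole expression was flipped: the term ((t + 1)*exp(t) - exp(t))/(t + 1)**2 was incorrectly written as -((t + 1)*exp(t) - exp(t))/(t + 1)**2
The later steps are derived from this incorrect expression, so the error originates in Step 2.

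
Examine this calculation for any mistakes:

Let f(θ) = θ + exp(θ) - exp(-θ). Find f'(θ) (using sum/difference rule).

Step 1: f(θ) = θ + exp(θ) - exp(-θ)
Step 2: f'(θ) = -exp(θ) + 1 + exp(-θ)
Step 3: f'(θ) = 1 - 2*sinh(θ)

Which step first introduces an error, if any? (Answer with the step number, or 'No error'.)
Step 2

Step 2 is incorrect due to a sign flip.
The step shows: -exp(θ) + 1 + exp(-θ)
The correct value should be: exp(θ) + 1 + exp(-θ)

Explanation: The sign of one term was flipped: the term exp(θ) was incorrectly written as -exp(θ)
The later steps are derived from this incorrect expression, so the error originates in Step 2.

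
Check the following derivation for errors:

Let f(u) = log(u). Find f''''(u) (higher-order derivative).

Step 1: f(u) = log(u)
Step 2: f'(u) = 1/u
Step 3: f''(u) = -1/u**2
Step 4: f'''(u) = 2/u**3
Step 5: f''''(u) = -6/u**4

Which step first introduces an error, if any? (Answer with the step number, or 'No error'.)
No error

All steps in this derivation are correct.
The final answer f''''(u) = -6/u**4 is valid.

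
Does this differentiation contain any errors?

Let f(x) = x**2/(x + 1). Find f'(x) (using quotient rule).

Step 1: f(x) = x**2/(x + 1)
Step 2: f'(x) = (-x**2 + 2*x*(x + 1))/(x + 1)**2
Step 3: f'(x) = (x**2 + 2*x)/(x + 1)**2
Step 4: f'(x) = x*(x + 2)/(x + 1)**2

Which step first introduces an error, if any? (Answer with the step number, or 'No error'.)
No error

All steps in this derivation are correct.
The final answer f'(x) = x*(x + 2)/(x + 1)**2 is valid.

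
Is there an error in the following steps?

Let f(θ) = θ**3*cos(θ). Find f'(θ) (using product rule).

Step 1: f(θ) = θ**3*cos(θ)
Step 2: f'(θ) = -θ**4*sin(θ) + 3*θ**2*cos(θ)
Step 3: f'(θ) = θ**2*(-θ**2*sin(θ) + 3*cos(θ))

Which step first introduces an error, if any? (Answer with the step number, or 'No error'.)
Step 2

Step 2 is incorrect due to a wrong exponent.
The step shows: -θ**4*sin(θ) + 3*θ**2*cos(θ)
The correct value should be: -θ**3*sin(θ) + 3*θ**2*cos(θ)

Explanation: The exponent 3 on θ was incorrectly written as 4: the term -θ**3*sin(θ) was incorrectly written as -θ**4*sin(θ)
The later steps are derived from this incorrect expression, so the error originates in Step 2.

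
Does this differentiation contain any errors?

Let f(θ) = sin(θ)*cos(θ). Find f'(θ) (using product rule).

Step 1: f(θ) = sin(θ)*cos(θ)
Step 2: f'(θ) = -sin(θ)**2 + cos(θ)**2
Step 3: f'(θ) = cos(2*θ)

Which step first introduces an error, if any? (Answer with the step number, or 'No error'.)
No error

All steps in this derivation are correct.
The final answer f'(θ) = cos(2*θ) is valid.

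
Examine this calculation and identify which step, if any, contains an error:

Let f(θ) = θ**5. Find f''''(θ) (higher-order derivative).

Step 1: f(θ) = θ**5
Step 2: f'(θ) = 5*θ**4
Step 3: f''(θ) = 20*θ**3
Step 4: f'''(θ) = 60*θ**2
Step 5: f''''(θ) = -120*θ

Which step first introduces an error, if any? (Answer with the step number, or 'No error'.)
Step 5

Step 5 is incorrect due to a sign flip.
The step shows: -120*θ
The correct value should be: 120*θ

Explanation: The sign of the whole expression was flipped: the term 120*θ was incorrectly written as -120*θ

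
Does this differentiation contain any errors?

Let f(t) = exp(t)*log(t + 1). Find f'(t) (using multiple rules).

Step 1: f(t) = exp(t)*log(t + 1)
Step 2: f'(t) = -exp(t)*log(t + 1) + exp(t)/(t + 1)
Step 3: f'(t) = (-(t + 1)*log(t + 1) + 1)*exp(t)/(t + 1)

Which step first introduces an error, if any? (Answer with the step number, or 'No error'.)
Step 2

Step 2 is incorrect due to a sign flip.
The step shows: -exp(t)*log(t + 1) + exp(t)/(t + 1)
The correct value should be: exp(t)*log(t + 1) + exp(t)/(t + 1)

Explanation: The sign of one term was flipped: the term exp(t)*log(t + 1) was incorrectly written as -exp(t)*log(t + 1)
The later steps are derived from this incorrect expression, so the error originates in Step 2.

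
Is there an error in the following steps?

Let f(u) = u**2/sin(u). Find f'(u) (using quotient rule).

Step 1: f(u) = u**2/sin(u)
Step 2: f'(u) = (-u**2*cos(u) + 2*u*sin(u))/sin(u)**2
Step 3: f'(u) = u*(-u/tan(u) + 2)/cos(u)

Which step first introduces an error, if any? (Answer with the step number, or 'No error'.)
Step 3

Step 3 is incorrect due to a wrong trig function.
The step shows: u*(-u/tan(u) + 2)/cos(u)
The correct value should be: u*(-u/tan(u) + 2)/sin(u)

Explanation: sin(u) was incorrectly written as cos(u): the term u*(-u/tan(u) + 2)/sin(u) was incorrectly written as u*(-u/tan(u) + 2)/cos(u)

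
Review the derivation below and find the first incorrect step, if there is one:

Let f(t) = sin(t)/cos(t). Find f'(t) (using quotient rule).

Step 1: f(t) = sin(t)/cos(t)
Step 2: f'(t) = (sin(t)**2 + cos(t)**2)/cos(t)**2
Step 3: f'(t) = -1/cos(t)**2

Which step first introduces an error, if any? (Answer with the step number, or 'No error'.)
Step 3

Step 3 is incorrect due to a sign flip.
The step shows: -1/cos(t)**2
The correct value should be: cos(t)**(-2)

Explanation: The sign of the whole expression was flipped: the term cos(t)**(-2) was incorrectly written as -1/cos(t)**2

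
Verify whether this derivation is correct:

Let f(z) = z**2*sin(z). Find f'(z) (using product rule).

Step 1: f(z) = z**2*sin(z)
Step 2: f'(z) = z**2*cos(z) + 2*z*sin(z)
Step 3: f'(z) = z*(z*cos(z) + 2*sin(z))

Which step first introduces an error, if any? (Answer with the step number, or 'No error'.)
No error

All steps in this derivation are correct.
The final answer f'(z) = z*(z*cos(z) + 2*sin(z)) is valid.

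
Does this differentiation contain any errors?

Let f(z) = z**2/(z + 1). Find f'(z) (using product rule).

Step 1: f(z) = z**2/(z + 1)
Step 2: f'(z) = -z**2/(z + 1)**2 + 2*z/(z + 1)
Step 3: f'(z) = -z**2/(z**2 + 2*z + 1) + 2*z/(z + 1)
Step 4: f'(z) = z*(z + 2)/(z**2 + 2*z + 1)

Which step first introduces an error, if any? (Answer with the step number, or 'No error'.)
No error

All steps in this derivation are correct.
The final answer f'(z) = z*(z + 2)/(z**2 + 2*z + 1) is valid.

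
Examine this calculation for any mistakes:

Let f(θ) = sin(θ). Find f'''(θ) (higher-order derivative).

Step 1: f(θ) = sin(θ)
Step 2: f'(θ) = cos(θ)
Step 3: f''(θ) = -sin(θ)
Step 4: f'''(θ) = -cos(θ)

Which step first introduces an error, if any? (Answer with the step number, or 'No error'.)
No error

All steps in this derivation are correct.
The final answer f'''(θ) = -cos(θ) is valid.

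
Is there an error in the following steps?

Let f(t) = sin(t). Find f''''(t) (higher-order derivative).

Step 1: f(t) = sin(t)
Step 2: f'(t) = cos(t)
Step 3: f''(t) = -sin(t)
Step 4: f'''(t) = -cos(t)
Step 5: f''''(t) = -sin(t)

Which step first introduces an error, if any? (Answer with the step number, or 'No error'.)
Step 5

Step 5 is incorrect due to a sign flip.
The step shows: -sin(t)
The correct value should be: sin(t)

Explanation: The sign of the whole expression was flipped: the term sin(t) was incorrectly written as -sin(t)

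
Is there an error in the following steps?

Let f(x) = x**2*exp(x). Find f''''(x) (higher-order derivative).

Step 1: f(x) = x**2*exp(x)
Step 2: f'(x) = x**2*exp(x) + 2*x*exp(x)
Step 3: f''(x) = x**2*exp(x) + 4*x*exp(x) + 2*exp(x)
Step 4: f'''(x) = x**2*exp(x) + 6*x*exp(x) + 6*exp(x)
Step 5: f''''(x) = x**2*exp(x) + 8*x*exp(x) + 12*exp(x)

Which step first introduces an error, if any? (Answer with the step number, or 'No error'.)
No error

All steps in this derivation are correct.
The final answer f''''(x) = x**2*exp(x) + 8*x*exp(x) + 12*exp(x) is valid.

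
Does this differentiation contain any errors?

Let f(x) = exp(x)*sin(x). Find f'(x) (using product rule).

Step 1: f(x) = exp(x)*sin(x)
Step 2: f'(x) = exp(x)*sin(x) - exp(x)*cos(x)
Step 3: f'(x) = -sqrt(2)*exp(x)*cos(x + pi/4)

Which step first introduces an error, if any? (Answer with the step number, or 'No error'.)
Step 2

Step 2 is incorrect due to a sign flip.
The step shows: exp(x)*sin(x) - exp(x)*cos(x)
The correct value should be: exp(x)*sin(x) + exp(x)*cos(x)

Explanation: The sign of one term was flipped: the term exp(x)*cos(x) was incorrectly written as -exp(x)*cos(x)
The later steps are derived from this incorrect expression, so the error originates in Step 2.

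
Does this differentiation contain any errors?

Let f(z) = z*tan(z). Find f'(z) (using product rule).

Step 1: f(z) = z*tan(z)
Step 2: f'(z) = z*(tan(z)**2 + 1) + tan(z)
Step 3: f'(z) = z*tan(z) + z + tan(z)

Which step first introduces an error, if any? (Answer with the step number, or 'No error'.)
Step 3

Step 3 is incorrect due to a wrong exponent.
The step shows: z*tan(z) + z + tan(z)
The correct value should be: z*tan(z)**2 + z + tan(z)

Explanation: The exponent 2 on tan(z) was incorrectly written as 1: the term z*tan(z)**2 was incorrectly written as z*tan(z)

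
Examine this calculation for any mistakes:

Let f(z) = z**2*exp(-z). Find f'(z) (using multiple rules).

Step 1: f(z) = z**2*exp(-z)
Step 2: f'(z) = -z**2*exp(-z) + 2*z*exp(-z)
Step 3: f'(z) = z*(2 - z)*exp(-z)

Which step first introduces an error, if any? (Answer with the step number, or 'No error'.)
No error

All steps in this derivation are correct.
The final answer f'(z) = z*(2 - z)*exp(-z) is valid.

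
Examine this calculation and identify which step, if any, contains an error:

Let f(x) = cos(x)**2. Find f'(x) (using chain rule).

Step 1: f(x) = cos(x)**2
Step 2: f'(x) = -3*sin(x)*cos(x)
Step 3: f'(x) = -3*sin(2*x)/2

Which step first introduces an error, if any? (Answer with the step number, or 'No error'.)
Step 2

Step 2 is incorrect due to a wrong coefficient.
The step shows: -3*sin(x)*cos(x)
The correct value should be: -2*sin(x)*cos(x)

Explanation: The coefficient -2 was incorrectly written as -3: the term -2*sin(x)*cos(x) was incorrectly written as -3*sin(x)*cos(x)
The later steps are derived from this incorrect expression, so the error originates in Step 2.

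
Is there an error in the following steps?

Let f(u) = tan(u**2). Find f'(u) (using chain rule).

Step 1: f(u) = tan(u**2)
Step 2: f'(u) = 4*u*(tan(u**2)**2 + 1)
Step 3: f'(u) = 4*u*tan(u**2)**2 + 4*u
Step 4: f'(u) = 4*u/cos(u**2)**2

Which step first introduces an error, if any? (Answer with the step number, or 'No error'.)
Step 2

Step 2 is incorrect due to a wrong coefficient.
The step shows: 4*u*(tan(u**2)**2 + 1)
The correct value should be: 2*u*(tan(u**2)**2 + 1)

Explanation: The coefficient 2 was incorrectly written as 4: the term 2*u*(tan(u**2)**2 + 1) was incorrectly written as 4*u*(tan(u**2)**2 + 1)
The later steps are derived from this incorrect expression, so the error originates in Step 2.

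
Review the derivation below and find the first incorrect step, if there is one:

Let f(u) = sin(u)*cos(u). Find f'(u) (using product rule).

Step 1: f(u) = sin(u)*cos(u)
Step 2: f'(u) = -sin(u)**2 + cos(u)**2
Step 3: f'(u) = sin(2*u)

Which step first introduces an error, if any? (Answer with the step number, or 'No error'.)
Step 3

Step 3 is incorrect due to a wrong trig function.
The step shows: sin(2*u)
The correct value should be: cos(2*u)

Explanation: cos(2*u) was incorrectly written as sin(2*u): the term cos(2*u) was incorrectly written as sin(2*u)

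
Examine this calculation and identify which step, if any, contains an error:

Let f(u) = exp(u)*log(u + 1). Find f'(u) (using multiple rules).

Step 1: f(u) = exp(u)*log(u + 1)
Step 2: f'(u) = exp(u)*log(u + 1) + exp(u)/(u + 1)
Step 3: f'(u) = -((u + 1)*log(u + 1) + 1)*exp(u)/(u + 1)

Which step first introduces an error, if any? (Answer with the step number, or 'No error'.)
Step 3

Step 3 is incorrect due to a sign flip.
The step shows: -((u + 1)*log(u + 1) + 1)*exp(u)/(u + 1)
The correct value should be: ((u + 1)*log(u + 1) + 1)*exp(u)/(u + 1)

Explanation: The sign of the whole expression was flipped: the term ((u + 1)*log(u + 1) + 1)*exp(u)/(u + 1) was incorrectly written as -((u + 1)*log(u + 1) + 1)*exp(u)/(u + 1)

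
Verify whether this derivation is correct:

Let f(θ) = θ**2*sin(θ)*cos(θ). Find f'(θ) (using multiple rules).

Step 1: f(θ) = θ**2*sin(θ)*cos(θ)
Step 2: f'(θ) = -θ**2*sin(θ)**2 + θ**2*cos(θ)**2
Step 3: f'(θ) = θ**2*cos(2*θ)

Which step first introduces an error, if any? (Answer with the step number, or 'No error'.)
Step 2

Step 2 is incorrect due to a dropped term.
The step shows: -θ**2*sin(θ)**2 + θ**2*cos(θ)**2
The correct value should be: -θ**2*sin(θ)**2 + θ**2*cos(θ)**2 + 2*θ*sin(θ)*cos(θ)

Explanation: A term was dropped: the term 2*θ*sin(θ)*cos(θ) was incorrectly omitted
The later steps are derived from this incorrect expression, so the error originates in Step 2.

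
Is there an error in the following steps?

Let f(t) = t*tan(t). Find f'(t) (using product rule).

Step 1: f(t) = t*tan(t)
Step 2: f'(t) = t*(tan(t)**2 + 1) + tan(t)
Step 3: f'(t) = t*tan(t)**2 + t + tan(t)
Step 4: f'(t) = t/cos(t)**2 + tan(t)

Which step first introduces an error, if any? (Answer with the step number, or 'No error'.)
No error

All steps in this derivation are correct.
The final answer f'(t) = t/cos(t)**2 + tan(t) is valid.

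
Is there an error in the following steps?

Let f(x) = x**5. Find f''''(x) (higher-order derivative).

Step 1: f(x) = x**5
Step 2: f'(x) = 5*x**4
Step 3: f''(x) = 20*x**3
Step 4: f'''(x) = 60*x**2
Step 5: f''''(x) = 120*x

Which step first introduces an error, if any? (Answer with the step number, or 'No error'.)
No error

All steps in this derivation are correct.
The final answer f''''(x) = 120*x is valid.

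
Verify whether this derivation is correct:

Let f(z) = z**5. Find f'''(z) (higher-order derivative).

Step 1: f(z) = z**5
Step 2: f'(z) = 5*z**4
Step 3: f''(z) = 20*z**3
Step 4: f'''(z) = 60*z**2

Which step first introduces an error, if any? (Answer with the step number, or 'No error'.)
No error

All steps in this derivation are correct.
The final answer f'''(z) = 60*z**2 is valid.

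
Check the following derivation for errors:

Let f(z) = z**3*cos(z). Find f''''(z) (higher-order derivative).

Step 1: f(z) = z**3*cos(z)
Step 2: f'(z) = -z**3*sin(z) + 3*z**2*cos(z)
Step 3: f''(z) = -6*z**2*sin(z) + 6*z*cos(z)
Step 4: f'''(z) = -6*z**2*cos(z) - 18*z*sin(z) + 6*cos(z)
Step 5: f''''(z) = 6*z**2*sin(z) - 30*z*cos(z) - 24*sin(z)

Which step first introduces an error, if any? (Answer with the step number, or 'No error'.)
Step 3

Step 3 is incorrect due to a dropped term.
The step shows: -6*z**2*sin(z) + 6*z*cos(z)
The correct value should be: -z**3*cos(z) - 6*z**2*sin(z) + 6*z*cos(z)

Explanation: A term was dropped: the term -z**3*cos(z) was incorrectly omitted
The later steps are derived from this incorrect expression, so the error originates in Step 3.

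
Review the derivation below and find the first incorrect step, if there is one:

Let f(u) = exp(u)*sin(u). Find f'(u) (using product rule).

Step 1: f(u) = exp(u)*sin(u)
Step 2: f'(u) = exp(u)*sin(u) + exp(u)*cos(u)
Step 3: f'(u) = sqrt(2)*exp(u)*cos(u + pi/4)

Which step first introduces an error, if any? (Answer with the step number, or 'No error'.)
Step 3

Step 3 is incorrect due to a wrong trig function.
The step shows: sqrt(2)*exp(u)*cos(u + pi/4)
The correct value should be: sqrt(2)*exp(u)*sin(u + pi/4)

Explanation: sin(u + pi/4) was incorrectly written as cos(u + pi/4): the term sqrt(2)*exp(u)*sin(u + pi/4) was incorrectly written as sqrt(2)*exp(u)*cos(u + pi/4)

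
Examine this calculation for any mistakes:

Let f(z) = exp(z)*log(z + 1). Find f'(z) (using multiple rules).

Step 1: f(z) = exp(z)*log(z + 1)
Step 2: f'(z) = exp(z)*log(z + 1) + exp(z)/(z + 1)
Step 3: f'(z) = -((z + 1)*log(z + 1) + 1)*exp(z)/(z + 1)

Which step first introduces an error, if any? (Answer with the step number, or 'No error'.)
Step 3

Step 3 is incorrect due to a sign flip.
The step shows: -((z + 1)*log(z + 1) + 1)*exp(z)/(z + 1)
The correct value should be: ((z + 1)*log(z + 1) + 1)*exp(z)/(z + 1)

Explanation: The sign of the whole expression was flipped: the term ((z + 1)*log(z + 1) + 1)*exp(z)/(z + 1) was incorrectly written as -((z + 1)*log(z + 1) + 1)*exp(z)/(z + 1)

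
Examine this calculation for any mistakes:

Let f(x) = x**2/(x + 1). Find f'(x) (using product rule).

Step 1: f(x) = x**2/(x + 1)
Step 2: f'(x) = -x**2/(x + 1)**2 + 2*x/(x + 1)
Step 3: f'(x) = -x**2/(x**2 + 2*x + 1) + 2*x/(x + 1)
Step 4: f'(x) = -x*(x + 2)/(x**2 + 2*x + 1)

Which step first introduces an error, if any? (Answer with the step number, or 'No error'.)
Step 4

Step 4 is incorrect due to a sign flip.
The step shows: -x*(x + 2)/(x**2 + 2*x + 1)
The correct value should be: x*(x + 2)/(x**2 + 2*x + 1)

Explanation: The sign of the whole expression was flipped: the term x*(x + 2)/(x**2 + 2*x + 1) was incorrectly written as -x*(x + 2)/(x**2 + 2*x + 1)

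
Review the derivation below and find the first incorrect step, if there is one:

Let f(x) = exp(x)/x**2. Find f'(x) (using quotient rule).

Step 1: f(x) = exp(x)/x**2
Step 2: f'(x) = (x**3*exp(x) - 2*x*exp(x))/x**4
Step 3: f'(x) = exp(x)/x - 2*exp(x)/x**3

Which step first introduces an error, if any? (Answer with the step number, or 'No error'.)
Step 2

Step 2 is incorrect due to a wrong exponent.
The step shows: (x**3*exp(x) - 2*x*exp(x))/x**4
The correct value should be: (x**2*exp(x) - 2*x*exp(x))/x**4

Explanation: The exponent 2 on x was incorrectly written as 3: the term (x**2*exp(x) - 2*x*exp(x))/x**4 was incorrectly written as (x**3*exp(x) - 2*x*exp(x))/x**4
The later steps are derived from this incorrect expression, so the error originates in Step 2.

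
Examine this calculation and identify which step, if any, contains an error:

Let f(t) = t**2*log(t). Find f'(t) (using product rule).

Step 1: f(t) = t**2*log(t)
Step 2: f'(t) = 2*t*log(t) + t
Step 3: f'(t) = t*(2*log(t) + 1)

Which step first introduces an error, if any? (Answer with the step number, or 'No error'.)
No error

All steps in this derivation are correct.
The final answer f'(t) = t*(2*log(t) + 1) is valid.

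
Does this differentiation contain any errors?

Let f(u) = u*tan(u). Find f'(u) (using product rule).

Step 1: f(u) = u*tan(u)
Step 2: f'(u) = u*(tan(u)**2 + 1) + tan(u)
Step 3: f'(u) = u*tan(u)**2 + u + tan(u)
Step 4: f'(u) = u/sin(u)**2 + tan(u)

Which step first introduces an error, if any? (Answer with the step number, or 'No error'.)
Step 4

Step 4 is incorrect due to a wrong trig function.
The step shows: u/sin(u)**2 + tan(u)
The correct value should be: u/cos(u)**2 + tan(u)

Explanation: cos(u) was incorrectly written as sin(u): the term u/cos(u)**2 was incorrectly written as u/sin(u)**2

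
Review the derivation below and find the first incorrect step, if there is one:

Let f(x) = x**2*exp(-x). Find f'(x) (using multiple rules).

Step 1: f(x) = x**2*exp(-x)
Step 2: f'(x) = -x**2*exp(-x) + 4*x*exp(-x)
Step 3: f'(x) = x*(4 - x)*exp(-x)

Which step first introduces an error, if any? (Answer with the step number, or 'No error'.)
Step 2

Step 2 is incorrect due to a wrong coefficient.
The step shows: -x**2*exp(-x) + 4*x*exp(-x)
The correct value should be: -x**2*exp(-x) + 2*x*exp(-x)

Explanation: The coefficient 2 was incorrectly written as 4: the term 2*x*exp(-x) was incorrectly written as 4*x*exp(-x)
The later steps are derived from this incorrect expression, so the error originates in Step 2.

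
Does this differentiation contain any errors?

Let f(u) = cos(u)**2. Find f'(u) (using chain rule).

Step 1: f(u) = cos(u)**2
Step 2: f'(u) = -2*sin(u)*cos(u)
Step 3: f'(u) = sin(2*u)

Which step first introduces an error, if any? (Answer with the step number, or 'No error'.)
Step 3

Step 3 is incorrect due to a sign flip.
The step shows: sin(2*u)
The correct value should be: -sin(2*u)

Explanation: The sign of the whole expression was flipped: the term -sin(2*u) was incorrectly written as sin(2*u)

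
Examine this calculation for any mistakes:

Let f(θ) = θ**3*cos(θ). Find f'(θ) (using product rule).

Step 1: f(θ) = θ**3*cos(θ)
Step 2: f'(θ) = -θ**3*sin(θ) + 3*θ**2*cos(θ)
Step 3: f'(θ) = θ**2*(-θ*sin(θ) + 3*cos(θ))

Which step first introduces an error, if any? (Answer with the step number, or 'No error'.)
No error

All steps in this derivation are correct.
The final answer f'(θ) = θ**2*(-θ*sin(θ) + 3*cos(θ)) is valid.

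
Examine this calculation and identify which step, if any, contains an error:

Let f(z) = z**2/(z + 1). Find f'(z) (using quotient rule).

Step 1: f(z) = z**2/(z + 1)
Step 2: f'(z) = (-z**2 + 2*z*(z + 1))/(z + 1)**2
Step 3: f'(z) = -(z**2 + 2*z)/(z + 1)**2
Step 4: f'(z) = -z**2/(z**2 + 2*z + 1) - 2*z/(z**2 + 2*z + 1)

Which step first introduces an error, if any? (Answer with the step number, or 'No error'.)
Step 3

Step 3 is incorrect due to a sign flip.
The step shows: -(z**2 + 2*z)/(z + 1)**2
The correct value should be: (z**2 + 2*z)/(z + 1)**2

Explanation: The sign of the whole expression was flipped: the term (z**2 + 2*z)/(z + 1)**2 was incorrectly written as -(z**2 + 2*z)/(z + 1)**2
The later steps are derived from this incorrect expression, so the error originates in Step 3.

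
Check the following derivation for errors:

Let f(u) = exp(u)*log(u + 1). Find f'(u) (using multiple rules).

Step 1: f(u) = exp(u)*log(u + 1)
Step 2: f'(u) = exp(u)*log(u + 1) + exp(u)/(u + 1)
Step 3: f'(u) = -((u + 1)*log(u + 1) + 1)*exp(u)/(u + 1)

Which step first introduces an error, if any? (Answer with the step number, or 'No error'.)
Step 3

Step 3 is incorrect due to a sign flip.
The step shows: -((u + 1)*log(u + 1) + 1)*exp(u)/(u + 1)
The correct value should be: ((u + 1)*log(u + 1) + 1)*exp(u)/(u + 1)

Explanation: The sign of the whole expression was flipped: the term ((u + 1)*log(u + 1) + 1)*exp(u)/(u + 1) was incorrectly written as -((u + 1)*log(u + 1) + 1)*exp(u)/(u + 1)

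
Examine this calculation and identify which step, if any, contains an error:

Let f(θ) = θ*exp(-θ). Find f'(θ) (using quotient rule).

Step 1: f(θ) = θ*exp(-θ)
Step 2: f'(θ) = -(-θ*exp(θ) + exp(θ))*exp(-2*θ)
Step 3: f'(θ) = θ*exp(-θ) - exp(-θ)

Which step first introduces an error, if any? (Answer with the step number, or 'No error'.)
Step 2

Step 2 is incorrect due to a sign flip.
The step shows: -(-θ*exp(θ) + exp(θ))*exp(-2*θ)
The correct value should be: (-θ*exp(θ) + exp(θ))*exp(-2*θ)

Explanation: The sign of the whole expression was flipped: the term (-θ*exp(θ) + exp(θ))*exp(-2*θ) was incorrectly written as -(-θ*exp(θ) + exp(θ))*exp(-2*θ)
The later steps are derived from this incorrect expression, so the error originates in Step 2.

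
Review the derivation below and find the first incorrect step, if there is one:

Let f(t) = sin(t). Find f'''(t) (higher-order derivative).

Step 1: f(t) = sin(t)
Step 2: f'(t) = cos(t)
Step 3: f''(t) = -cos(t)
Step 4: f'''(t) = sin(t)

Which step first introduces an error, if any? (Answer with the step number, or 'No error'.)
Step 3

Step 3 is incorrect due to a wrong trig function.
The step shows: -cos(t)
The correct value should be: -sin(t)

Explanation: sin(t) was incorrectly written as cos(t): the term -sin(t) was incorrectly written as -cos(t)
The later steps are derived from this incorrect expression, so the error originates in Step 3.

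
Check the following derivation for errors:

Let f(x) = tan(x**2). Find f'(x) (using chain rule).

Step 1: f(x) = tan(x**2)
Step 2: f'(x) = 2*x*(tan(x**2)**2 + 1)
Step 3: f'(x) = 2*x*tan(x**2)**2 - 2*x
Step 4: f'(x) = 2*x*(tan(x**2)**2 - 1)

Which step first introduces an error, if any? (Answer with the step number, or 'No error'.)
Step 3

Step 3 is incorrect due to a sign flip.
The step shows: 2*x*tan(x**2)**2 - 2*x
The correct value should be: 2*x*tan(x**2)**2 + 2*x

Explanation: The sign of one term was flipped: the term 2*x was incorrectly written as -2*x
The later steps are derived from this incorrect expression, so the error originates in Step 3.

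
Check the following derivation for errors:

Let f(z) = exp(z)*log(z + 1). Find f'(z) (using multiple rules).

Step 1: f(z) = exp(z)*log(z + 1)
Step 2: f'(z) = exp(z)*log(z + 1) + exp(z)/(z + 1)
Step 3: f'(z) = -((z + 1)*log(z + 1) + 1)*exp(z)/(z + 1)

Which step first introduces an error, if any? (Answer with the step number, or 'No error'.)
Step 3

Step 3 is incorrect due to a sign flip.
The step shows: -((z + 1)*log(z + 1) + 1)*exp(z)/(z + 1)
The correct value should be: ((z + 1)*log(z + 1) + 1)*exp(z)/(z + 1)

Explanation: The sign of the whole expression was flipped: the term ((z + 1)*log(z + 1) + 1)*exp(z)/(z + 1) was incorrectly written as -((z + 1)*log(z + 1) + 1)*exp(z)/(z + 1)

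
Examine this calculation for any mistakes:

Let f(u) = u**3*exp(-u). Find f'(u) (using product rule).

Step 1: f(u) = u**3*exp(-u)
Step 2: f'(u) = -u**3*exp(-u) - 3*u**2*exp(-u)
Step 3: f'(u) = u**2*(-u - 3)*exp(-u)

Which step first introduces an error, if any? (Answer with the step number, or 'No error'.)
Step 2

Step 2 is incorrect due to a sign flip.
The step shows: -u**3*exp(-u) - 3*u**2*exp(-u)
The correct value should be: -u**3*exp(-u) + 3*u**2*exp(-u)

Explanation: The sign of one term was flipped: the term 3*u**2*exp(-u) was incorrectly written as -3*u**2*exp(-u)
The later steps are derived from this incorrect expression, so the error originates in Step 2.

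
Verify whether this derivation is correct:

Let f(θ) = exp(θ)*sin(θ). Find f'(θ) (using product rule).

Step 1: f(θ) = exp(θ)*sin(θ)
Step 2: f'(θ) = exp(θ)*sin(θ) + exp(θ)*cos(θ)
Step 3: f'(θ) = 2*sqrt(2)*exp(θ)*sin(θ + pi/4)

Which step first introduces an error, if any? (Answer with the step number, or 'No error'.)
Step 3

Step 3 is incorrect due to a wrong exponent.
The step shows: 2*sqrt(2)*exp(θ)*sin(θ + pi/4)
The correct value should be: sqrt(2)*exp(θ)*sin(θ + pi/4)

Explanation: The exponent 1/2 on 2 was incorrectly written as 3/2: the term sqrt(2)*exp(θ)*sin(θ + pi/4) was incorrectly written as 2*sqrt(2)*exp(θ)*sin(θ + pi/4)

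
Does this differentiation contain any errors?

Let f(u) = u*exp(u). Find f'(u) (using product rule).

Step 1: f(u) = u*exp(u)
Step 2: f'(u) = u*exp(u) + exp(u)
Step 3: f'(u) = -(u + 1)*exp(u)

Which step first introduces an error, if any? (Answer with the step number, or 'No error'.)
Step 3

Step 3 is incorrect due to a sign flip.
The step shows: -(u + 1)*exp(u)
The correct value should be: (u + 1)*exp(u)

Explanation: The sign of the whole expression was flipped: the term (u + 1)*exp(u) was incorrectly written as -(u + 1)*exp(u)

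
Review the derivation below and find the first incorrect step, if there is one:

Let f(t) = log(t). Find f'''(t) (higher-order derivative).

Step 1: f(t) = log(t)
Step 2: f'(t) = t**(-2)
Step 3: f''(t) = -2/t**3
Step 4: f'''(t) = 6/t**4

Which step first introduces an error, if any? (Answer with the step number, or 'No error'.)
Step 2

Step 2 is incorrect due to a wrong exponent.
The step shows: t**(-2)
The correct value should be: 1/t

Explanation: The exponent -1 on t was incorrectly written as -2: the term 1/t was incorrectly written as t**(-2)
The later steps are derived from this incorrect expression, so the error originates in Step 2.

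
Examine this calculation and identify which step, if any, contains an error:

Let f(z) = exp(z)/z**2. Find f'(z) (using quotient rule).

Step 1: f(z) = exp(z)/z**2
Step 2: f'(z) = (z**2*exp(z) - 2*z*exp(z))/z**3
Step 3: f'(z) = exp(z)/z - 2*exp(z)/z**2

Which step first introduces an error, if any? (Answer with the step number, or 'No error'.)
Step 2

Step 2 is incorrect due to a wrong exponent.
The step shows: (z**2*exp(z) - 2*z*exp(z))/z**3
The correct value should be: (z**2*exp(z) - 2*z*exp(z))/z**4

Explanation: The exponent -4 on z was incorrectly written as -3: the term (z**2*exp(z) - 2*z*exp(z))/z**4 was incorrectly written as (z**2*exp(z) - 2*z*exp(z))/z**3
The later steps are derived from this incorrect expression, so the error originates in Step 2.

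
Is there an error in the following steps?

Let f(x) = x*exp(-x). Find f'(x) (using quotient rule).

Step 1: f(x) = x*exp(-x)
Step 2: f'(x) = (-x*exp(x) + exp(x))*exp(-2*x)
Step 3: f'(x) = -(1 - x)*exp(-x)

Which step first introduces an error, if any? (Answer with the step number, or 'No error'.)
Step 3

Step 3 is incorrect due to a sign flip.
The step shows: -(1 - x)*exp(-x)
The correct value should be: (1 - x)*exp(-x)

Explanation: The sign of the whole expression was flipped: the term (1 - x)*exp(-x) was incorrectly written as -(1 - x)*exp(-x)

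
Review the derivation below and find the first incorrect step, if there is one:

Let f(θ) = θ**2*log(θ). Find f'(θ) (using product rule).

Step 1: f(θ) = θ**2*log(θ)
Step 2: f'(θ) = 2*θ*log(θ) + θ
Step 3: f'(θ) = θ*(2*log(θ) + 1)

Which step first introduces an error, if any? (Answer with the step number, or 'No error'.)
No error

All steps in this derivation are correct.
The final answer f'(θ) = θ*(2*log(θ) + 1) is valid.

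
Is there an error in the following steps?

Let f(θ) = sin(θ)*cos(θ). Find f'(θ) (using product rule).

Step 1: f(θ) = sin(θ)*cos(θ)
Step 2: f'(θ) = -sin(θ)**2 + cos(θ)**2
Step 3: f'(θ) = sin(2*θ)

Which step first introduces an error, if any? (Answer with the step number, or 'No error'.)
Step 3

Step 3 is incorrect due to a wrong trig function.
The step shows: sin(2*θ)
The correct value should be: cos(2*θ)

Explanation: cos(2*θ) was incorrectly written as sin(2*θ): the term cos(2*θ) was incorrectly written as sin(2*θ)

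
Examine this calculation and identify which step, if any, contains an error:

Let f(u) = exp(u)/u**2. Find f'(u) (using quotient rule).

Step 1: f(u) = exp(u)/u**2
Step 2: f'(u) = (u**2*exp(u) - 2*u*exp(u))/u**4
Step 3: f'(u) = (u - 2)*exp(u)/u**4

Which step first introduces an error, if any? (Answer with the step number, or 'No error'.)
Step 3

Step 3 is incorrect due to a wrong exponent.
The step shows: (u - 2)*exp(u)/u**4
The correct value should be: (u - 2)*exp(u)/u**3

Explanation: The exponent -3 on u was incorrectly written as -4: the term (u - 2)*exp(u)/u**3 was incorrectly written as (u - 2)*exp(u)/u**4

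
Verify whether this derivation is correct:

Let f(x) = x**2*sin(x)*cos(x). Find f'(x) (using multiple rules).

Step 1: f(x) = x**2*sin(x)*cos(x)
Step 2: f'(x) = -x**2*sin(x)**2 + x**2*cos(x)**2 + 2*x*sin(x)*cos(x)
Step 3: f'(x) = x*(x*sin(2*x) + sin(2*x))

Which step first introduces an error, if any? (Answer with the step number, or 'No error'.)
Step 3

Step 3 is incorrect due to a wrong trig function.
The step shows: x*(x*sin(2*x) + sin(2*x))
The correct value should be: x*(x*cos(2*x) + sin(2*x))

Explanation: cos(2*x) was incorrectly written as sin(2*x): the term x*(x*cos(2*x) + sin(2*x)) was incorrectly written as x*(x*sin(2*x) + sin(2*x))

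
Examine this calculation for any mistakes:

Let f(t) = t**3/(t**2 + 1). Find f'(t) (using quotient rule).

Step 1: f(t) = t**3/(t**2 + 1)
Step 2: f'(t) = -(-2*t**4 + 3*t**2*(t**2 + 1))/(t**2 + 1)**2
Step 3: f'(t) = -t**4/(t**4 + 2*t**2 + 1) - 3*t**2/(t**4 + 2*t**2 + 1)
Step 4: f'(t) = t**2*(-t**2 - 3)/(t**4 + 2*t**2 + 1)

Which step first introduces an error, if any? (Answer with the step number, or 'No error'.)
Step 2

Step 2 is incorrect due to a sign flip.
The step shows: -(-2*t**4 + 3*t**2*(t**2 + 1))/(t**2 + 1)**2
The correct value should be: (-2*t**4 + 3*t**2*(t**2 + 1))/(t**2 + 1)**2

Explanation: The sign of the whole expression was flipped: the term (-2*t**4 + 3*t**2*(t**2 + 1))/(t**2 + 1)**2 was incorrectly written as -(-2*t**4 + 3*t**2*(t**2 + 1))/(t**2 + 1)**2
The later steps are derived from this incorrect expression, so the error originates in Step 2.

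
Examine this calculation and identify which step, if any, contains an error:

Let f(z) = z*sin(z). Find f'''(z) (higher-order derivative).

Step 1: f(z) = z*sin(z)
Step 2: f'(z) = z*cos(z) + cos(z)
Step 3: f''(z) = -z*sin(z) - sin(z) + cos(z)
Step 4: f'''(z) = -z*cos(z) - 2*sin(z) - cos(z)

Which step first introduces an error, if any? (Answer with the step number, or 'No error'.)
Step 2

Step 2 is incorrect due to a wrong trig function.
The step shows: z*cos(z) + cos(z)
The correct value should be: z*cos(z) + sin(z)

Explanation: sin(z) was incorrectly written as cos(z): the term sin(z) was incorrectly written as cos(z)
The later steps are derived from this incorrect expression, so the error originates in Step 2.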